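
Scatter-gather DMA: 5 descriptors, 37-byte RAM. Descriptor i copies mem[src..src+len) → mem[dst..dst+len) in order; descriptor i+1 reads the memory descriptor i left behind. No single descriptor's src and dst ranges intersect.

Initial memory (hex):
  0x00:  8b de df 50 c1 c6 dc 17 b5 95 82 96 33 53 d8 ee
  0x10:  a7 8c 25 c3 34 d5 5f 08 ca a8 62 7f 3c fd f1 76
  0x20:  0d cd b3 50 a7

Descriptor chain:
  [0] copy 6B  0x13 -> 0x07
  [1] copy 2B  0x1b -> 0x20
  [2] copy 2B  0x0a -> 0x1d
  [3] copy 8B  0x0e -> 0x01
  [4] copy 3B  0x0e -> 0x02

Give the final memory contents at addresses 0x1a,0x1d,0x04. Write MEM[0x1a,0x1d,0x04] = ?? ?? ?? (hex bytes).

MEM[0x1a,0x1d,0x04] = 62 5f a7

[0] 0x13->0x07 len=6 : c3 34 d5 5f 08 ca
[1] 0x1b->0x20 len=2 : 7f 3c
[2] 0x0a->0x1d len=2 : 5f 08
[3] 0x0e->0x01 len=8 : d8 ee a7 8c 25 c3 34 d5
[4] 0x0e->0x02 len=3 : d8 ee a7
query mem[0x1a]=0x62, mem[0x1d]=0x5f, mem[0x04]=0xa7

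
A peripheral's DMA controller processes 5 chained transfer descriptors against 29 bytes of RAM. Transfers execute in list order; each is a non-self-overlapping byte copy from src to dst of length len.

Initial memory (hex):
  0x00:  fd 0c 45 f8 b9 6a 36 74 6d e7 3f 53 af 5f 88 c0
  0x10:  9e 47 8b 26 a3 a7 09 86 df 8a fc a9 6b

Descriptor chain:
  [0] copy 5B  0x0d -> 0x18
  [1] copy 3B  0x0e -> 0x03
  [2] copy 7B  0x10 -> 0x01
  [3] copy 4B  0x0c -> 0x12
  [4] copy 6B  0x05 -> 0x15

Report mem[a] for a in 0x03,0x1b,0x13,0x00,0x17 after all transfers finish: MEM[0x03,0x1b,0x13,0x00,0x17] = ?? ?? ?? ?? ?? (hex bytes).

D0: mem[0x18..0x1c] <- [5f 88 c0 9e 47]
D1: mem[0x03..0x05] <- [88 c0 9e]
D2: mem[0x01..0x07] <- [9e 47 8b 26 a3 a7 09]
D3: mem[0x12..0x15] <- [af 5f 88 c0]
D4: mem[0x15..0x1a] <- [a3 a7 09 6d e7 3f]
query mem[0x03]=0x8b, mem[0x1b]=0x9e, mem[0x13]=0x5f, mem[0x00]=0xfd, mem[0x17]=0x09

MEM[0x03,0x1b,0x13,0x00,0x17] = 8b 9e 5f fd 09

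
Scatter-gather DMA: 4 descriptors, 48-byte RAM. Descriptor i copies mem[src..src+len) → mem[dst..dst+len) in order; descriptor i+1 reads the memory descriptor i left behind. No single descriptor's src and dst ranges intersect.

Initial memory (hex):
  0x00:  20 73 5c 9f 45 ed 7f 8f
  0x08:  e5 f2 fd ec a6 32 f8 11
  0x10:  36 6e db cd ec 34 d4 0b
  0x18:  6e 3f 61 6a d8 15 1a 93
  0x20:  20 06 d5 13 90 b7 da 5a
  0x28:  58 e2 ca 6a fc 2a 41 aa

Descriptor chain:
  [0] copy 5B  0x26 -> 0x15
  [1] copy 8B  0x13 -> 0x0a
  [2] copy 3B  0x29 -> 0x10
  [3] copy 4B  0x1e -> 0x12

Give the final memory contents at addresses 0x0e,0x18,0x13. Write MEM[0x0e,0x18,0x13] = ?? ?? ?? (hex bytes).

MEM[0x0e,0x18,0x13] = 58 e2 93

  after D0: wrote 5B at 0x15 = da5a58e2ca
  after D1: wrote 8B at 0x0a = cdecda5a58e2ca61
  after D2: wrote 3B at 0x10 = e2ca6a
  after D3: wrote 4B at 0x12 = 1a932006
query mem[0x0e]=0x58, mem[0x18]=0xe2, mem[0x13]=0x93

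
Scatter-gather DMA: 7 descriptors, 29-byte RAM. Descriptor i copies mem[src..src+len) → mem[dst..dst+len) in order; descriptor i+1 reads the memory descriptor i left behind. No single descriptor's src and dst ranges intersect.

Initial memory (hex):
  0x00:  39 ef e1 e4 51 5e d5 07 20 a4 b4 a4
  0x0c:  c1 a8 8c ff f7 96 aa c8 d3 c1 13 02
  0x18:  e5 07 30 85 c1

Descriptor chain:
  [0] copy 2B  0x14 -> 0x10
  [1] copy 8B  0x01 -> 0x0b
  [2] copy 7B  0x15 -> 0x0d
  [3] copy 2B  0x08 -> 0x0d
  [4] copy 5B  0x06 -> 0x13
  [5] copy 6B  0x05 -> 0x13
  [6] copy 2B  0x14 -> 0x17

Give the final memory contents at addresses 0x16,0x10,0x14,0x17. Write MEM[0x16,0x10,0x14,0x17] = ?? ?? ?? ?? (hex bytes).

MEM[0x16,0x10,0x14,0x17] = 20 e5 d5 d5

[0] 0x14->0x10 len=2 : d3 c1
[1] 0x01->0x0b len=8 : ef e1 e4 51 5e d5 07 20
[2] 0x15->0x0d len=7 : c1 13 02 e5 07 30 85
[3] 0x08->0x0d len=2 : 20 a4
[4] 0x06->0x13 len=5 : d5 07 20 a4 b4
[5] 0x05->0x13 len=6 : 5e d5 07 20 a4 b4
[6] 0x14->0x17 len=2 : d5 07
query mem[0x16]=0x20, mem[0x10]=0xe5, mem[0x14]=0xd5, mem[0x17]=0xd5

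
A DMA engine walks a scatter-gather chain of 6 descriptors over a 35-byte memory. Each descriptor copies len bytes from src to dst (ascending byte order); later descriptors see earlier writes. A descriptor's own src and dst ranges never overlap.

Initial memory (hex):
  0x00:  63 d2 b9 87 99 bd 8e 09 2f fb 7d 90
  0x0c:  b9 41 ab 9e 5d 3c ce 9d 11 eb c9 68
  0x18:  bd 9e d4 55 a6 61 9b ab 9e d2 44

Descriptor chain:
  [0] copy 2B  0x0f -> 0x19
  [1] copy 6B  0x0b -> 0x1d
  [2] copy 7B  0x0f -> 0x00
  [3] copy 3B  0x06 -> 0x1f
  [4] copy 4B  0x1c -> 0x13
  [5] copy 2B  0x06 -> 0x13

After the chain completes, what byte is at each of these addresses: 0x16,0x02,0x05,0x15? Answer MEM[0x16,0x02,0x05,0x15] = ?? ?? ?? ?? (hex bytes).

MEM[0x16,0x02,0x05,0x15] = eb 3c 11 b9

  after D0: wrote 2B at 0x19 = 9e5d
  after D1: wrote 6B at 0x1d = 90b941ab9e5d
  after D2: wrote 7B at 0x00 = 9e5d3cce9d11eb
  after D3: wrote 3B at 0x1f = eb092f
  after D4: wrote 4B at 0x13 = a690b9eb
  after D5: wrote 2B at 0x13 = eb09
query mem[0x16]=0xeb, mem[0x02]=0x3c, mem[0x05]=0x11, mem[0x15]=0xb9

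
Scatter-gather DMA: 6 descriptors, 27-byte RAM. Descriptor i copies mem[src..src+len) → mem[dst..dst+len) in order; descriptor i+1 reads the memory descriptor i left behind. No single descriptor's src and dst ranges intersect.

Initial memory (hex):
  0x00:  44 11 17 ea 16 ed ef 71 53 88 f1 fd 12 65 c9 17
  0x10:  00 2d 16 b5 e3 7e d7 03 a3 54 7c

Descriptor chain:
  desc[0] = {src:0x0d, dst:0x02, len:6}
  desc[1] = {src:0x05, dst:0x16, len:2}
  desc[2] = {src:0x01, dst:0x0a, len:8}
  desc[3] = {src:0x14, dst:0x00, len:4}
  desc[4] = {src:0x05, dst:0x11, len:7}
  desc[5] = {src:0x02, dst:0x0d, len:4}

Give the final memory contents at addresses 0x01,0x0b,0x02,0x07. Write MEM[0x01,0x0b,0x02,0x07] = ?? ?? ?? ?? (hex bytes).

MEM[0x01,0x0b,0x02,0x07] = 7e 65 00 16

D0: mem[0x02..0x07] <- [65 c9 17 00 2d 16]
D1: mem[0x16..0x17] <- [00 2d]
D2: mem[0x0a..0x11] <- [11 65 c9 17 00 2d 16 53]
D3: mem[0x00..0x03] <- [e3 7e 00 2d]
D4: mem[0x11..0x17] <- [00 2d 16 53 88 11 65]
D5: mem[0x0d..0x10] <- [00 2d 17 00]
query mem[0x01]=0x7e, mem[0x0b]=0x65, mem[0x02]=0x00, mem[0x07]=0x16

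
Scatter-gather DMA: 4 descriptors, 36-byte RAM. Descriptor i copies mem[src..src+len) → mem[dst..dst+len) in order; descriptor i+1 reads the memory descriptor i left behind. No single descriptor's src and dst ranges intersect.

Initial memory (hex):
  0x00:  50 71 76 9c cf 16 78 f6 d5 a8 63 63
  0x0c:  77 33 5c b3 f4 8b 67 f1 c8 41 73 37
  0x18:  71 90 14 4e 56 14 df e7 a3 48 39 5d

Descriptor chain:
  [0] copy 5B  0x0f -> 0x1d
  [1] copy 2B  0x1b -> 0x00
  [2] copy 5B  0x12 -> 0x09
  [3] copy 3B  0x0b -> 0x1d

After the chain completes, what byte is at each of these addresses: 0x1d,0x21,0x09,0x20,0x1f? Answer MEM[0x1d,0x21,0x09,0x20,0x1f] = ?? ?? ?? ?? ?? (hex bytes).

D0: mem[0x1d..0x21] <- [b3 f4 8b 67 f1]
D1: mem[0x00..0x01] <- [4e 56]
D2: mem[0x09..0x0d] <- [67 f1 c8 41 73]
D3: mem[0x1d..0x1f] <- [c8 41 73]
query mem[0x1d]=0xc8, mem[0x21]=0xf1, mem[0x09]=0x67, mem[0x20]=0x67, mem[0x1f]=0x73

MEM[0x1d,0x21,0x09,0x20,0x1f] = c8 f1 67 67 73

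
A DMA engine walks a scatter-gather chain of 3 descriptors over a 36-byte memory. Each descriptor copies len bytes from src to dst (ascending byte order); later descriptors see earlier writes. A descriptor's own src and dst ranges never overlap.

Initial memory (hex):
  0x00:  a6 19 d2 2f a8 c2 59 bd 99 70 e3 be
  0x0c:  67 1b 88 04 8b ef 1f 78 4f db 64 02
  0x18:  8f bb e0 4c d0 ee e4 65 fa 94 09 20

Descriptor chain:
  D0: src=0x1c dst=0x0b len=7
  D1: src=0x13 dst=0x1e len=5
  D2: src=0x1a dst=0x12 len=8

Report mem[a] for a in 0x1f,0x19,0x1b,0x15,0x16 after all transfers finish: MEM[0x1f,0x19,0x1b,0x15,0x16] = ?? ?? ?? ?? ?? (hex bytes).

MEM[0x1f,0x19,0x1b,0x15,0x16] = 4f 64 4c ee 78

  after D0: wrote 7B at 0x0b = d0eee465fa9409
  after D1: wrote 5B at 0x1e = 784fdb6402
  after D2: wrote 8B at 0x12 = e04cd0ee784fdb64
query mem[0x1f]=0x4f, mem[0x19]=0x64, mem[0x1b]=0x4c, mem[0x15]=0xee, mem[0x16]=0x78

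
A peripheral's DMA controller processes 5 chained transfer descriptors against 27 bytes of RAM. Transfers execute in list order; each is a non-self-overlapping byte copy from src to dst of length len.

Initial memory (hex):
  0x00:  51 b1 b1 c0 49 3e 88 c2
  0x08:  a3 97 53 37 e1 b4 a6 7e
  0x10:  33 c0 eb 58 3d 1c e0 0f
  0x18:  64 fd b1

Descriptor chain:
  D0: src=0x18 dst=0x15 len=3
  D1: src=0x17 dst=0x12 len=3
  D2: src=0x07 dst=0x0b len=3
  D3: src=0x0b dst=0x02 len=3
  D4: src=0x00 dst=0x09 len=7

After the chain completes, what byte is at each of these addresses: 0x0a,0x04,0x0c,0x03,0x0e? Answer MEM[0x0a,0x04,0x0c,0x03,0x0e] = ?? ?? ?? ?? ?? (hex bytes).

[0] 0x18->0x15 len=3 : 64 fd b1
[1] 0x17->0x12 len=3 : b1 64 fd
[2] 0x07->0x0b len=3 : c2 a3 97
[3] 0x0b->0x02 len=3 : c2 a3 97
[4] 0x00->0x09 len=7 : 51 b1 c2 a3 97 3e 88
query mem[0x0a]=0xb1, mem[0x04]=0x97, mem[0x0c]=0xa3, mem[0x03]=0xa3, mem[0x0e]=0x3e

MEM[0x0a,0x04,0x0c,0x03,0x0e] = b1 97 a3 a3 3e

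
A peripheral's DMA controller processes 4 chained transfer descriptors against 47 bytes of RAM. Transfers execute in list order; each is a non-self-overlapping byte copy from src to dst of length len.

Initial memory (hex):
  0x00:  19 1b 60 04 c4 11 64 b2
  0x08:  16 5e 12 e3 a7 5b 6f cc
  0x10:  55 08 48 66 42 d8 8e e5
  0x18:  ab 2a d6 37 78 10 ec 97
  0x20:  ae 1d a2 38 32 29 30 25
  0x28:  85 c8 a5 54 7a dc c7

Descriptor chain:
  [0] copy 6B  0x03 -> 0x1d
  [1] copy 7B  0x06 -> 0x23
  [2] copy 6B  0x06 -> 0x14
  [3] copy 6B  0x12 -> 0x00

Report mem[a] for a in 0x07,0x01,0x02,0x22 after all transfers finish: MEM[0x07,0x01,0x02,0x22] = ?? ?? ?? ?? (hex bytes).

  after D0: wrote 6B at 0x1d = 04c41164b216
  after D1: wrote 7B at 0x23 = 64b2165e12e3a7
  after D2: wrote 6B at 0x14 = 64b2165e12e3
  after D3: wrote 6B at 0x00 = 486664b2165e
query mem[0x07]=0xb2, mem[0x01]=0x66, mem[0x02]=0x64, mem[0x22]=0x16

MEM[0x07,0x01,0x02,0x22] = b2 66 64 16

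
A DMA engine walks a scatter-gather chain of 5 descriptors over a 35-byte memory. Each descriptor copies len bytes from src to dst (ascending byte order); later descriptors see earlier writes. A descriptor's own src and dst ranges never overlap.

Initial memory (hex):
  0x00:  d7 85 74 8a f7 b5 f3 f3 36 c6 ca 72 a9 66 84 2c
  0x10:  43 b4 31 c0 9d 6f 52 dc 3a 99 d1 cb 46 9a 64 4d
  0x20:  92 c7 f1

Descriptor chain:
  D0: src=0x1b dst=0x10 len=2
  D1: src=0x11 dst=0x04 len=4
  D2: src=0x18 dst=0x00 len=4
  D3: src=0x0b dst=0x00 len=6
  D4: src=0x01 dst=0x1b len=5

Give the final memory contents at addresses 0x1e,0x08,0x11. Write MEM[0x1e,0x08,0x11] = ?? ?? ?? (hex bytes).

MEM[0x1e,0x08,0x11] = 2c 36 46

  after D0: wrote 2B at 0x10 = cb46
  after D1: wrote 4B at 0x04 = 4631c09d
  after D2: wrote 4B at 0x00 = 3a99d1cb
  after D3: wrote 6B at 0x00 = 72a966842ccb
  after D4: wrote 5B at 0x1b = a966842ccb
query mem[0x1e]=0x2c, mem[0x08]=0x36, mem[0x11]=0x46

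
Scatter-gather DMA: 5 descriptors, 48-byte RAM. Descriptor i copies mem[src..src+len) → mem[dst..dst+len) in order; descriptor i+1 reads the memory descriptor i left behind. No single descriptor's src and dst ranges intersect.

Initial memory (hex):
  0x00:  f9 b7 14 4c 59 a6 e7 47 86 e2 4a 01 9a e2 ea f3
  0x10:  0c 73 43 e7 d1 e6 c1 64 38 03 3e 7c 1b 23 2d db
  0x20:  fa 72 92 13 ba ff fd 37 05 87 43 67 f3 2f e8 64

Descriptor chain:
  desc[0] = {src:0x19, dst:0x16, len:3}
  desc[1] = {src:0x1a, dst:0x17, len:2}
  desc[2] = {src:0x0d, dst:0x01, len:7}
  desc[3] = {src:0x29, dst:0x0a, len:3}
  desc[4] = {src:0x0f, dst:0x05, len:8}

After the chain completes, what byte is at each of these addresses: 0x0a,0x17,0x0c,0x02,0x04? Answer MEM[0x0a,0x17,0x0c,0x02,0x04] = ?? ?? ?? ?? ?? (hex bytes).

MEM[0x0a,0x17,0x0c,0x02,0x04] = d1 3e 03 ea 0c

  after D0: wrote 3B at 0x16 = 033e7c
  after D1: wrote 2B at 0x17 = 3e7c
  after D2: wrote 7B at 0x01 = e2eaf30c7343e7
  after D3: wrote 3B at 0x0a = 874367
  after D4: wrote 8B at 0x05 = f30c7343e7d1e603
query mem[0x0a]=0xd1, mem[0x17]=0x3e, mem[0x0c]=0x03, mem[0x02]=0xea, mem[0x04]=0x0c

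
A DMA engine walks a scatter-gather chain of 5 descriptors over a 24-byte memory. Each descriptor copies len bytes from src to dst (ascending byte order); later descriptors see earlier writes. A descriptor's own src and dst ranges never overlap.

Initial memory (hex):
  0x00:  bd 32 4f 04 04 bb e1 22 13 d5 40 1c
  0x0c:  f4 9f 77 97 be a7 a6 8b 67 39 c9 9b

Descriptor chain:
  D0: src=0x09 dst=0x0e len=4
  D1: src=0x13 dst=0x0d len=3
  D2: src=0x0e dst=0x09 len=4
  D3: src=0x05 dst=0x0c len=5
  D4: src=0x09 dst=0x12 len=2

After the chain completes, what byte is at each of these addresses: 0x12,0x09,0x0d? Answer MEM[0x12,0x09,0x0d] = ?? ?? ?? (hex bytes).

D0: mem[0x0e..0x11] <- [d5 40 1c f4]
D1: mem[0x0d..0x0f] <- [8b 67 39]
D2: mem[0x09..0x0c] <- [67 39 1c f4]
D3: mem[0x0c..0x10] <- [bb e1 22 13 67]
D4: mem[0x12..0x13] <- [67 39]
query mem[0x12]=0x67, mem[0x09]=0x67, mem[0x0d]=0xe1

MEM[0x12,0x09,0x0d] = 67 67 e1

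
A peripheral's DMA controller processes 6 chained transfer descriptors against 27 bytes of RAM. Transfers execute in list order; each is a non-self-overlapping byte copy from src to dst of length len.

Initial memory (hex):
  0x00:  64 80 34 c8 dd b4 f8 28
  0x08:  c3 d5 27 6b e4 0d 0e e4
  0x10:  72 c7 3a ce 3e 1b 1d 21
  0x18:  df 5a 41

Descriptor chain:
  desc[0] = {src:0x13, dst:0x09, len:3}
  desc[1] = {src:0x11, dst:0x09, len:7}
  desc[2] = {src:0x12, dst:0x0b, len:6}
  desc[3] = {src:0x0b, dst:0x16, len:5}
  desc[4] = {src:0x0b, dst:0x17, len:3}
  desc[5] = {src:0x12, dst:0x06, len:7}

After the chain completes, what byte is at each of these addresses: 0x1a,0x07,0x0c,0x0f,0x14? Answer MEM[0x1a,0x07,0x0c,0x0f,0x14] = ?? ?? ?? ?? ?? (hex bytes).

  after D0: wrote 3B at 0x09 = ce3e1b
  after D1: wrote 7B at 0x09 = c73ace3e1b1d21
  after D2: wrote 6B at 0x0b = 3ace3e1b1d21
  after D3: wrote 5B at 0x16 = 3ace3e1b1d
  after D4: wrote 3B at 0x17 = 3ace3e
  after D5: wrote 7B at 0x06 = 3ace3e1b3a3ace
query mem[0x1a]=0x1d, mem[0x07]=0xce, mem[0x0c]=0xce, mem[0x0f]=0x1d, mem[0x14]=0x3e

MEM[0x1a,0x07,0x0c,0x0f,0x14] = 1d ce ce 1d 3e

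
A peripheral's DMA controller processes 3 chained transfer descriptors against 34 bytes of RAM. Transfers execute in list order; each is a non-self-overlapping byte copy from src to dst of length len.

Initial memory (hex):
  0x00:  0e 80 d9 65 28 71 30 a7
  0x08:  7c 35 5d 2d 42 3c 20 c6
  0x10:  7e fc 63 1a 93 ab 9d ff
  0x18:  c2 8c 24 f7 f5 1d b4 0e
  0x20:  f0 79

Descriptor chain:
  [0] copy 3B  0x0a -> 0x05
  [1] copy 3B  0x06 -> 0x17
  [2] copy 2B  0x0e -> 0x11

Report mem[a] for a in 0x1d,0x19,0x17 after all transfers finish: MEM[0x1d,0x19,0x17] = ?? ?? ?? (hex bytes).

[0] 0x0a->0x05 len=3 : 5d 2d 42
[1] 0x06->0x17 len=3 : 2d 42 7c
[2] 0x0e->0x11 len=2 : 20 c6
query mem[0x1d]=0x1d, mem[0x19]=0x7c, mem[0x17]=0x2d

MEM[0x1d,0x19,0x17] = 1d 7c 2d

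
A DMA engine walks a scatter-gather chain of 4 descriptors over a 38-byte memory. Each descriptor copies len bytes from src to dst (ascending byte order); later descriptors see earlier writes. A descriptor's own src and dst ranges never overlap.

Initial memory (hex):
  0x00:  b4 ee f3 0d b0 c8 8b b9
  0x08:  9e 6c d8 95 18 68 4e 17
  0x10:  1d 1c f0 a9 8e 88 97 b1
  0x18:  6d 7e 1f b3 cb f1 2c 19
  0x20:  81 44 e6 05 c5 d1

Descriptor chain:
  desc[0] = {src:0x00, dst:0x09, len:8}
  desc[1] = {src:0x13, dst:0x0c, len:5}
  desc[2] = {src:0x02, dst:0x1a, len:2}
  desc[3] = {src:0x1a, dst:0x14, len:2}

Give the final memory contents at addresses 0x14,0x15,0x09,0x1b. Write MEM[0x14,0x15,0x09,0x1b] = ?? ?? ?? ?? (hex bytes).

D0: mem[0x09..0x10] <- [b4 ee f3 0d b0 c8 8b b9]
D1: mem[0x0c..0x10] <- [a9 8e 88 97 b1]
D2: mem[0x1a..0x1b] <- [f3 0d]
D3: mem[0x14..0x15] <- [f3 0d]
query mem[0x14]=0xf3, mem[0x15]=0x0d, mem[0x09]=0xb4, mem[0x1b]=0x0d

MEM[0x14,0x15,0x09,0x1b] = f3 0d b4 0d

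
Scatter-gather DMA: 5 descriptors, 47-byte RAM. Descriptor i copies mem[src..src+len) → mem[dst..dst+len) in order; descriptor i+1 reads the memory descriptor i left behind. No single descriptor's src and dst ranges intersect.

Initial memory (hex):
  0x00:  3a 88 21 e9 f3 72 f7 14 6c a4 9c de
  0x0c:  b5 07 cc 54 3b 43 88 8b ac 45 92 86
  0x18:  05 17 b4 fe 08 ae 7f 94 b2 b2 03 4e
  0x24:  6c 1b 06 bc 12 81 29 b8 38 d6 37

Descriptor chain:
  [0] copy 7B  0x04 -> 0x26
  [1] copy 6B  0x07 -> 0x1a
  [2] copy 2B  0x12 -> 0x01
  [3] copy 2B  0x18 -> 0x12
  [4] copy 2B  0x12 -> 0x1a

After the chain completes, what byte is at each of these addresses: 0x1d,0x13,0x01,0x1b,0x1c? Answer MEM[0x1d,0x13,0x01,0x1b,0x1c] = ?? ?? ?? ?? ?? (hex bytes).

MEM[0x1d,0x13,0x01,0x1b,0x1c] = 9c 17 88 17 a4

#0 dst[0x26+7] := {0xf3,0x72,0xf7,0x14,0x6c,0xa4,0x9c}
#1 dst[0x1a+6] := {0x14,0x6c,0xa4,0x9c,0xde,0xb5}
#2 dst[0x01+2] := {0x88,0x8b}
#3 dst[0x12+2] := {0x05,0x17}
#4 dst[0x1a+2] := {0x05,0x17}
query mem[0x1d]=0x9c, mem[0x13]=0x17, mem[0x01]=0x88, mem[0x1b]=0x17, mem[0x1c]=0xa4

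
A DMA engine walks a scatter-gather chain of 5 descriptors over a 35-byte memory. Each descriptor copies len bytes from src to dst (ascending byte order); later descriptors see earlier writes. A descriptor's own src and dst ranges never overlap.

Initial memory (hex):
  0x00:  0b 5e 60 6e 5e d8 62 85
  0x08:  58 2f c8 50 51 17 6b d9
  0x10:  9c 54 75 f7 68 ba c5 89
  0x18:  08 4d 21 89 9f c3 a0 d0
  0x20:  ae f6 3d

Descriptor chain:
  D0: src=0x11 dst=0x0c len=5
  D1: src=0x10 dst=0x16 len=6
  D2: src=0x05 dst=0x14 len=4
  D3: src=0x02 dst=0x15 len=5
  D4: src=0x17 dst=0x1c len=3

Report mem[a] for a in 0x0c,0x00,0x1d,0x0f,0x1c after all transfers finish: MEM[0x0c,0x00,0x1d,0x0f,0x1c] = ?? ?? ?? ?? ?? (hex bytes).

[0] 0x11->0x0c len=5 : 54 75 f7 68 ba
[1] 0x10->0x16 len=6 : ba 54 75 f7 68 ba
[2] 0x05->0x14 len=4 : d8 62 85 58
[3] 0x02->0x15 len=5 : 60 6e 5e d8 62
[4] 0x17->0x1c len=3 : 5e d8 62
query mem[0x0c]=0x54, mem[0x00]=0x0b, mem[0x1d]=0xd8, mem[0x0f]=0x68, mem[0x1c]=0x5e

MEM[0x0c,0x00,0x1d,0x0f,0x1c] = 54 0b d8 68 5e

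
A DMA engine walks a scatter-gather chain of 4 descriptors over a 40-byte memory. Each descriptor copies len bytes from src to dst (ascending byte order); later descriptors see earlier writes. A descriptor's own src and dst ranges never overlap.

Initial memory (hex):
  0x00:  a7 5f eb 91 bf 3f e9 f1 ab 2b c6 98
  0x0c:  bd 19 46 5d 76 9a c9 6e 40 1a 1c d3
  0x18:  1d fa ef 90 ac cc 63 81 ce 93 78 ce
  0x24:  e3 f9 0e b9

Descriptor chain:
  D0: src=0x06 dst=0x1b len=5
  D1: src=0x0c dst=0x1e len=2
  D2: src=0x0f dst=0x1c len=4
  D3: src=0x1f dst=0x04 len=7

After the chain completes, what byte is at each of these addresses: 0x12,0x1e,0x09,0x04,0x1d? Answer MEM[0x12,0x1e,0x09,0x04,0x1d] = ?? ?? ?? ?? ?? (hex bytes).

[0] 0x06->0x1b len=5 : e9 f1 ab 2b c6
[1] 0x0c->0x1e len=2 : bd 19
[2] 0x0f->0x1c len=4 : 5d 76 9a c9
[3] 0x1f->0x04 len=7 : c9 ce 93 78 ce e3 f9
query mem[0x12]=0xc9, mem[0x1e]=0x9a, mem[0x09]=0xe3, mem[0x04]=0xc9, mem[0x1d]=0x76

MEM[0x12,0x1e,0x09,0x04,0x1d] = c9 9a e3 c9 76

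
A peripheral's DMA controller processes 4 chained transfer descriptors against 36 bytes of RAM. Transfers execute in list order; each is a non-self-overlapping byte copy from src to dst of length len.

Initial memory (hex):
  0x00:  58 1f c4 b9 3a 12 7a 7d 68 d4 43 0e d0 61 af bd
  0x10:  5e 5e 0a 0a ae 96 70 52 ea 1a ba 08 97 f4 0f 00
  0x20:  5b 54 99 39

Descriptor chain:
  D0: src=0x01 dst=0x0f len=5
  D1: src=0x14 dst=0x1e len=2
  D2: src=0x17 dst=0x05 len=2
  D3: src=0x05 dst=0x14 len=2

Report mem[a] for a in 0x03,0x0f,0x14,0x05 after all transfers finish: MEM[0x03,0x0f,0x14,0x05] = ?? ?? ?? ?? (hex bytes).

D0: mem[0x0f..0x13] <- [1f c4 b9 3a 12]
D1: mem[0x1e..0x1f] <- [ae 96]
D2: mem[0x05..0x06] <- [52 ea]
D3: mem[0x14..0x15] <- [52 ea]
query mem[0x03]=0xb9, mem[0x0f]=0x1f, mem[0x14]=0x52, mem[0x05]=0x52

MEM[0x03,0x0f,0x14,0x05] = b9 1f 52 52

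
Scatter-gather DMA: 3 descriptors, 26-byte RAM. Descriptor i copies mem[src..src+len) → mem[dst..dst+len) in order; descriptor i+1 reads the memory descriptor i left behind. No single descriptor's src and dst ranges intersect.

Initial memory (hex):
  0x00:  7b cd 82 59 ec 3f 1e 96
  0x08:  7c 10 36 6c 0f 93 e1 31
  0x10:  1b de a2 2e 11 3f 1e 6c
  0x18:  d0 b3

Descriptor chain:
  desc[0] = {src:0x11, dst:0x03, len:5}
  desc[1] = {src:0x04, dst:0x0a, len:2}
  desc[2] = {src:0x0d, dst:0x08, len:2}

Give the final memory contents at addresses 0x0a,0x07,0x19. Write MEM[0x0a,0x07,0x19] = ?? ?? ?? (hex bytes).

#0 dst[0x03+5] := {0xde,0xa2,0x2e,0x11,0x3f}
#1 dst[0x0a+2] := {0xa2,0x2e}
#2 dst[0x08+2] := {0x93,0xe1}
query mem[0x0a]=0xa2, mem[0x07]=0x3f, mem[0x19]=0xb3

MEM[0x0a,0x07,0x19] = a2 3f b3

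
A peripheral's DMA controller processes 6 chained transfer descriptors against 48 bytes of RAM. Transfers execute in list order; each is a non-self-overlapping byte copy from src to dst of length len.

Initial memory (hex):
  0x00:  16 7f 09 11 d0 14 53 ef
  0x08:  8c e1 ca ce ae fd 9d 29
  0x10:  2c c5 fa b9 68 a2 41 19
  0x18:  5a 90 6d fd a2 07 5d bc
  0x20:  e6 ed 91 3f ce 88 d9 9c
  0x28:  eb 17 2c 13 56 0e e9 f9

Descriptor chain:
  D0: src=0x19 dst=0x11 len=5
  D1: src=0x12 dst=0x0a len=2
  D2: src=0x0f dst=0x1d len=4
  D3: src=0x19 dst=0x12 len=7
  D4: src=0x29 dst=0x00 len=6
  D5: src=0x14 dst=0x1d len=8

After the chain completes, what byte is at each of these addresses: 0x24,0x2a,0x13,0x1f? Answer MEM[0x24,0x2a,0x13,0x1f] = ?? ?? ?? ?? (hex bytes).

MEM[0x24,0x2a,0x13,0x1f] = fd 2c 6d 29

  after D0: wrote 5B at 0x11 = 906dfda207
  after D1: wrote 2B at 0x0a = 6dfd
  after D2: wrote 4B at 0x1d = 292c906d
  after D3: wrote 7B at 0x12 = 906dfda2292c90
  after D4: wrote 6B at 0x00 = 172c13560ee9
  after D5: wrote 8B at 0x1d = fda2292c90906dfd
query mem[0x24]=0xfd, mem[0x2a]=0x2c, mem[0x13]=0x6d, mem[0x1f]=0x29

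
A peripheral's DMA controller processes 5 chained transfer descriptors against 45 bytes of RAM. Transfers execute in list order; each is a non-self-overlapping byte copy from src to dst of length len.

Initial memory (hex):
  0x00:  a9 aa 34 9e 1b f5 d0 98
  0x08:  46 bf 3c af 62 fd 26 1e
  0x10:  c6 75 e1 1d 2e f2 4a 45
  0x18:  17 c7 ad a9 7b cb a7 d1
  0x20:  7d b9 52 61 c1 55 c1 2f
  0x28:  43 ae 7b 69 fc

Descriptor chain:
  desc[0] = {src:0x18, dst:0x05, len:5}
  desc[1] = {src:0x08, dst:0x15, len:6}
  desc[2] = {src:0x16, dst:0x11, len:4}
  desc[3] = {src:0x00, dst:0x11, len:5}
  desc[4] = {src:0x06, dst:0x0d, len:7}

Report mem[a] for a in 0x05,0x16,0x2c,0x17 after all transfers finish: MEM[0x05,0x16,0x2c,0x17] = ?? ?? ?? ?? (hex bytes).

[0] 0x18->0x05 len=5 : 17 c7 ad a9 7b
[1] 0x08->0x15 len=6 : a9 7b 3c af 62 fd
[2] 0x16->0x11 len=4 : 7b 3c af 62
[3] 0x00->0x11 len=5 : a9 aa 34 9e 1b
[4] 0x06->0x0d len=7 : c7 ad a9 7b 3c af 62
query mem[0x05]=0x17, mem[0x16]=0x7b, mem[0x2c]=0xfc, mem[0x17]=0x3c

MEM[0x05,0x16,0x2c,0x17] = 17 7b fc 3c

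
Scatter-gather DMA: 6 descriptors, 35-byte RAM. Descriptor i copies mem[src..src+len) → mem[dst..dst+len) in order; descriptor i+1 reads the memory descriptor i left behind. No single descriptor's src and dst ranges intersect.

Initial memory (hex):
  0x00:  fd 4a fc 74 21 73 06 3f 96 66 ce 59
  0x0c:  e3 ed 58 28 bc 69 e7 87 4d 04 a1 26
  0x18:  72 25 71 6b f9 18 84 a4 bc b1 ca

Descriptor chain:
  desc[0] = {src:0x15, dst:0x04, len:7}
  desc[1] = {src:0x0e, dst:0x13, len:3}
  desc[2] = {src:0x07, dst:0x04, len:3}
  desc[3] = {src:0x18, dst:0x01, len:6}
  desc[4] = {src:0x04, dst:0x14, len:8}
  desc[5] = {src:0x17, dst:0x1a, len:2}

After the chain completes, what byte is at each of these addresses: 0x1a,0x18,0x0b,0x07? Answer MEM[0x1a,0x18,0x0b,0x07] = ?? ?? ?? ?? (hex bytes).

  after D0: wrote 7B at 0x04 = 04a1267225716b
  after D1: wrote 3B at 0x13 = 5828bc
  after D2: wrote 3B at 0x04 = 722571
  after D3: wrote 6B at 0x01 = 7225716bf918
  after D4: wrote 8B at 0x14 = 6bf9187225716b59
  after D5: wrote 2B at 0x1a = 7225
query mem[0x1a]=0x72, mem[0x18]=0x25, mem[0x0b]=0x59, mem[0x07]=0x72

MEM[0x1a,0x18,0x0b,0x07] = 72 25 59 72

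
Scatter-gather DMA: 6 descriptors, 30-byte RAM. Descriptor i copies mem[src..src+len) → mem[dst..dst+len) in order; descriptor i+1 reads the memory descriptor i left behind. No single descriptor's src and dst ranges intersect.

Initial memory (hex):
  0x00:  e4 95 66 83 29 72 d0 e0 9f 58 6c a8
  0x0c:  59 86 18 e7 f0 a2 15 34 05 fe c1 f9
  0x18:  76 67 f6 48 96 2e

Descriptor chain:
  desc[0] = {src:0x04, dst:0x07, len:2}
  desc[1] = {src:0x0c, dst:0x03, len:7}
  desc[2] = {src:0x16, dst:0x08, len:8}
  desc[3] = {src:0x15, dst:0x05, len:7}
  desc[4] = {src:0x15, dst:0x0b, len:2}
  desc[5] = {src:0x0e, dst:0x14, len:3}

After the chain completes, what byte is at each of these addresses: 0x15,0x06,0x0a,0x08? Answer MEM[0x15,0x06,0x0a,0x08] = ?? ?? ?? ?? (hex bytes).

MEM[0x15,0x06,0x0a,0x08] = 2e c1 f6 76

[0] 0x04->0x07 len=2 : 29 72
[1] 0x0c->0x03 len=7 : 59 86 18 e7 f0 a2 15
[2] 0x16->0x08 len=8 : c1 f9 76 67 f6 48 96 2e
[3] 0x15->0x05 len=7 : fe c1 f9 76 67 f6 48
[4] 0x15->0x0b len=2 : fe c1
[5] 0x0e->0x14 len=3 : 96 2e f0
query mem[0x15]=0x2e, mem[0x06]=0xc1, mem[0x0a]=0xf6, mem[0x08]=0x76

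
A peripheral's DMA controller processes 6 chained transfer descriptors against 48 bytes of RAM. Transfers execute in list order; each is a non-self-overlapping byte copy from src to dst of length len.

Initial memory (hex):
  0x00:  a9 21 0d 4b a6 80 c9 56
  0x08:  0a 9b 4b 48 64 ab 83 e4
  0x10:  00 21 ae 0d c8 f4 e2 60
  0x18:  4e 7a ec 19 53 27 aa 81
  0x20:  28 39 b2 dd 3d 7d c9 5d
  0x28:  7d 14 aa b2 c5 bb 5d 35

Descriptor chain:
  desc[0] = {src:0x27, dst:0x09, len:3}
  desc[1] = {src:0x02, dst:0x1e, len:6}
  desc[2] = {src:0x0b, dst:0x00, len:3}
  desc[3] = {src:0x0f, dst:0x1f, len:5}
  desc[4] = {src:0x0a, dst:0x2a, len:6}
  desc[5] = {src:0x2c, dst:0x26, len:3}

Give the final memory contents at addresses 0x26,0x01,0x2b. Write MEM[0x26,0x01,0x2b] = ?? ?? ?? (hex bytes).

MEM[0x26,0x01,0x2b] = 64 64 14

D0: mem[0x09..0x0b] <- [5d 7d 14]
D1: mem[0x1e..0x23] <- [0d 4b a6 80 c9 56]
D2: mem[0x00..0x02] <- [14 64 ab]
D3: mem[0x1f..0x23] <- [e4 00 21 ae 0d]
D4: mem[0x2a..0x2f] <- [7d 14 64 ab 83 e4]
D5: mem[0x26..0x28] <- [64 ab 83]
query mem[0x26]=0x64, mem[0x01]=0x64, mem[0x2b]=0x14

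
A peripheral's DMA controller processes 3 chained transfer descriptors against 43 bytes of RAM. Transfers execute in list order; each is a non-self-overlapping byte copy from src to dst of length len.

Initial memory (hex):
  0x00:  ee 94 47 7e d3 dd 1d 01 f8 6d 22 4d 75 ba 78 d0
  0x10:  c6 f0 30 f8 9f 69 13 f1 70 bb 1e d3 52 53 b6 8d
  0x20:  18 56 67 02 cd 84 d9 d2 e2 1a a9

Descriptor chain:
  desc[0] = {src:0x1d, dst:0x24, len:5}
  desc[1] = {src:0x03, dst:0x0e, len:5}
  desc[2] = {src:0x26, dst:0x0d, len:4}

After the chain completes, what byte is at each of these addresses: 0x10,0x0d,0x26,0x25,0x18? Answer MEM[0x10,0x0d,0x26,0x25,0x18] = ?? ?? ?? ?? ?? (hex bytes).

MEM[0x10,0x0d,0x26,0x25,0x18] = 1a 8d 8d b6 70

D0: mem[0x24..0x28] <- [53 b6 8d 18 56]
D1: mem[0x0e..0x12] <- [7e d3 dd 1d 01]
D2: mem[0x0d..0x10] <- [8d 18 56 1a]
query mem[0x10]=0x1a, mem[0x0d]=0x8d, mem[0x26]=0x8d, mem[0x25]=0xb6, mem[0x18]=0x70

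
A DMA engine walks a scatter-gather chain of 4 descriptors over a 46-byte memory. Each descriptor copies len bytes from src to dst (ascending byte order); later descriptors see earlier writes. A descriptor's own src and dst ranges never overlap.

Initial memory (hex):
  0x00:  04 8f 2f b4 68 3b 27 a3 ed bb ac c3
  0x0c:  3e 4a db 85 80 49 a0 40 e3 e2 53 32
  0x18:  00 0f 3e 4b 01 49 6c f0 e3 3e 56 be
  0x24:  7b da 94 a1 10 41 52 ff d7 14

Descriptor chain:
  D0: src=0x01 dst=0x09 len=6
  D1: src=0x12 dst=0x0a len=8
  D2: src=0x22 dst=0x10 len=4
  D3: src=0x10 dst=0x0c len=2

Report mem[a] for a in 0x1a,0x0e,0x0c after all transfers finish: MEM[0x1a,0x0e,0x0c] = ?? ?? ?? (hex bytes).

MEM[0x1a,0x0e,0x0c] = 3e 53 56

D0: mem[0x09..0x0e] <- [8f 2f b4 68 3b 27]
D1: mem[0x0a..0x11] <- [a0 40 e3 e2 53 32 00 0f]
D2: mem[0x10..0x13] <- [56 be 7b da]
D3: mem[0x0c..0x0d] <- [56 be]
query mem[0x1a]=0x3e, mem[0x0e]=0x53, mem[0x0c]=0x56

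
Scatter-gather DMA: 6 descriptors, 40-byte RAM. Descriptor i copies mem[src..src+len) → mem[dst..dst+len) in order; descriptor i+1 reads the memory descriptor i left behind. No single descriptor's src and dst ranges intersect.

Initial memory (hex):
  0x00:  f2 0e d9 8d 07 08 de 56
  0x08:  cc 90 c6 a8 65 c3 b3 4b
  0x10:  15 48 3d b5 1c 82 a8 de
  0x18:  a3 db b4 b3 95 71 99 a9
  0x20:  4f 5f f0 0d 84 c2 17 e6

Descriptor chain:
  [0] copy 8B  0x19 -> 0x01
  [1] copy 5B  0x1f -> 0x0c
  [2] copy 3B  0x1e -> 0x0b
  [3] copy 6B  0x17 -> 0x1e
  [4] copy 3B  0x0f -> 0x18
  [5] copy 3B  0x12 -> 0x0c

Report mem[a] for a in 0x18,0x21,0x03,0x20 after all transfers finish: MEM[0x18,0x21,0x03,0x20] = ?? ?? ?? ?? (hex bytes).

MEM[0x18,0x21,0x03,0x20] = f0 b4 b3 db

D0: mem[0x01..0x08] <- [db b4 b3 95 71 99 a9 4f]
D1: mem[0x0c..0x10] <- [a9 4f 5f f0 0d]
D2: mem[0x0b..0x0d] <- [99 a9 4f]
D3: mem[0x1e..0x23] <- [de a3 db b4 b3 95]
D4: mem[0x18..0x1a] <- [f0 0d 48]
D5: mem[0x0c..0x0e] <- [3d b5 1c]
query mem[0x18]=0xf0, mem[0x21]=0xb4, mem[0x03]=0xb3, mem[0x20]=0xdb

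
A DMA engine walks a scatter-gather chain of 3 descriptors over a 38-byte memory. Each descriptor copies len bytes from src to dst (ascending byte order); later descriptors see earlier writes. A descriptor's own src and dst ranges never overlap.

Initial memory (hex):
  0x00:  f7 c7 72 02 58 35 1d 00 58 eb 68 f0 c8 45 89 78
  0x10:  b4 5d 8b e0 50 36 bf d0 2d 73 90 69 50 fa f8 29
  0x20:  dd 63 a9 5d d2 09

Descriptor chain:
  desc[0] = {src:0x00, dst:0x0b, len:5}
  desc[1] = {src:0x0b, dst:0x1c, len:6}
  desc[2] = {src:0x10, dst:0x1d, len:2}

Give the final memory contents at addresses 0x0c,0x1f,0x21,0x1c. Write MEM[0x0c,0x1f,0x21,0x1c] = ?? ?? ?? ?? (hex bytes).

  after D0: wrote 5B at 0x0b = f7c7720258
  after D1: wrote 6B at 0x1c = f7c7720258b4
  after D2: wrote 2B at 0x1d = b45d
query mem[0x0c]=0xc7, mem[0x1f]=0x02, mem[0x21]=0xb4, mem[0x1c]=0xf7

MEM[0x0c,0x1f,0x21,0x1c] = c7 02 b4 f7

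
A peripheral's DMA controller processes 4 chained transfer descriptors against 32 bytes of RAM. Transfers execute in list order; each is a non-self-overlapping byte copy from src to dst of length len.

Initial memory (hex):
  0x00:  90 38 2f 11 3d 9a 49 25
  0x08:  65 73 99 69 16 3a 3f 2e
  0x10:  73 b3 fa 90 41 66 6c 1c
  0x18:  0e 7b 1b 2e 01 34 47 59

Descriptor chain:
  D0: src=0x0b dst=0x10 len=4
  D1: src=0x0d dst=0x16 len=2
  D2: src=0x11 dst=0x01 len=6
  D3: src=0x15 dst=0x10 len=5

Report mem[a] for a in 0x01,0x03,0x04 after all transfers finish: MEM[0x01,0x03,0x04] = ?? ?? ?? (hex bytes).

D0: mem[0x10..0x13] <- [69 16 3a 3f]
D1: mem[0x16..0x17] <- [3a 3f]
D2: mem[0x01..0x06] <- [16 3a 3f 41 66 3a]
D3: mem[0x10..0x14] <- [66 3a 3f 0e 7b]
query mem[0x01]=0x16, mem[0x03]=0x3f, mem[0x04]=0x41

MEM[0x01,0x03,0x04] = 16 3f 41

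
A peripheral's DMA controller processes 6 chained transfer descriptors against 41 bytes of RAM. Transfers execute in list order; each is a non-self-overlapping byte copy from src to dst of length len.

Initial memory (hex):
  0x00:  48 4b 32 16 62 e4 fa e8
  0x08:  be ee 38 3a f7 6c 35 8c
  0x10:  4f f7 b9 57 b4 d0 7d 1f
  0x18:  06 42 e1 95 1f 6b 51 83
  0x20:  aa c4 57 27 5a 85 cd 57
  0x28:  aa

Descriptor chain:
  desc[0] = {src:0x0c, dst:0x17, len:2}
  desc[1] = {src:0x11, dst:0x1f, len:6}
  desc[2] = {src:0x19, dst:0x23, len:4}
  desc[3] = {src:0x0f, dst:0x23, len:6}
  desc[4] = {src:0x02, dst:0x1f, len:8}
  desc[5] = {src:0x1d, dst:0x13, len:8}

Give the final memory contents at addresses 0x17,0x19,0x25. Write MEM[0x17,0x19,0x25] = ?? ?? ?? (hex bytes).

MEM[0x17,0x19,0x25] = 62 fa be

#0 dst[0x17+2] := {0xf7,0x6c}
#1 dst[0x1f+6] := {0xf7,0xb9,0x57,0xb4,0xd0,0x7d}
#2 dst[0x23+4] := {0x42,0xe1,0x95,0x1f}
#3 dst[0x23+6] := {0x8c,0x4f,0xf7,0xb9,0x57,0xb4}
#4 dst[0x1f+8] := {0x32,0x16,0x62,0xe4,0xfa,0xe8,0xbe,0xee}
#5 dst[0x13+8] := {0x6b,0x51,0x32,0x16,0x62,0xe4,0xfa,0xe8}
query mem[0x17]=0x62, mem[0x19]=0xfa, mem[0x25]=0xbe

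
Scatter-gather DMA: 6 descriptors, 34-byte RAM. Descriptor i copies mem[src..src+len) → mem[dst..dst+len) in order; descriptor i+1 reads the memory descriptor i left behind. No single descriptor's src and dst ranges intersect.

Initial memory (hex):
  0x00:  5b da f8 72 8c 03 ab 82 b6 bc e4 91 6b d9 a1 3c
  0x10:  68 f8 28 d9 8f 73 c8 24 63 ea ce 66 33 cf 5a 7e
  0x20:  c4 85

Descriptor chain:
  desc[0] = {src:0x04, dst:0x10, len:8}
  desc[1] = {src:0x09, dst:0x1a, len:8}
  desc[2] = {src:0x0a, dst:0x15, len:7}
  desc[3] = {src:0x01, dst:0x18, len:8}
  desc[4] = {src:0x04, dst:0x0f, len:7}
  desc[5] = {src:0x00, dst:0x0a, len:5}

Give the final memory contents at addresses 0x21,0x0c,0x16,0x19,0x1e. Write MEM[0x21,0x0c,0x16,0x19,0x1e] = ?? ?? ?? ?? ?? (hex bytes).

[0] 0x04->0x10 len=8 : 8c 03 ab 82 b6 bc e4 91
[1] 0x09->0x1a len=8 : bc e4 91 6b d9 a1 3c 8c
[2] 0x0a->0x15 len=7 : e4 91 6b d9 a1 3c 8c
[3] 0x01->0x18 len=8 : da f8 72 8c 03 ab 82 b6
[4] 0x04->0x0f len=7 : 8c 03 ab 82 b6 bc e4
[5] 0x00->0x0a len=5 : 5b da f8 72 8c
query mem[0x21]=0x8c, mem[0x0c]=0xf8, mem[0x16]=0x91, mem[0x19]=0xf8, mem[0x1e]=0x82

MEM[0x21,0x0c,0x16,0x19,0x1e] = 8c f8 91 f8 82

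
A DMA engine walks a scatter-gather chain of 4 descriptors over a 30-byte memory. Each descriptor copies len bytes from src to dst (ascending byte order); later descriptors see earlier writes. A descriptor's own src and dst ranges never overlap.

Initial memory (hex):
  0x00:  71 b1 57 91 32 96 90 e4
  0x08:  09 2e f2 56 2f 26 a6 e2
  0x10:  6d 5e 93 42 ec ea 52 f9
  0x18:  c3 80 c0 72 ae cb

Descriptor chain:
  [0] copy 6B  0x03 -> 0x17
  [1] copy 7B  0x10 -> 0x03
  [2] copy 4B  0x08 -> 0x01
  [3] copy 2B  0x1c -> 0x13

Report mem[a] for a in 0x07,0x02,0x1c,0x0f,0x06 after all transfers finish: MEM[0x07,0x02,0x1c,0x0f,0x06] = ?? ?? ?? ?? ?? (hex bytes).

[0] 0x03->0x17 len=6 : 91 32 96 90 e4 09
[1] 0x10->0x03 len=7 : 6d 5e 93 42 ec ea 52
[2] 0x08->0x01 len=4 : ea 52 f2 56
[3] 0x1c->0x13 len=2 : 09 cb
query mem[0x07]=0xec, mem[0x02]=0x52, mem[0x1c]=0x09, mem[0x0f]=0xe2, mem[0x06]=0x42

MEM[0x07,0x02,0x1c,0x0f,0x06] = ec 52 09 e2 42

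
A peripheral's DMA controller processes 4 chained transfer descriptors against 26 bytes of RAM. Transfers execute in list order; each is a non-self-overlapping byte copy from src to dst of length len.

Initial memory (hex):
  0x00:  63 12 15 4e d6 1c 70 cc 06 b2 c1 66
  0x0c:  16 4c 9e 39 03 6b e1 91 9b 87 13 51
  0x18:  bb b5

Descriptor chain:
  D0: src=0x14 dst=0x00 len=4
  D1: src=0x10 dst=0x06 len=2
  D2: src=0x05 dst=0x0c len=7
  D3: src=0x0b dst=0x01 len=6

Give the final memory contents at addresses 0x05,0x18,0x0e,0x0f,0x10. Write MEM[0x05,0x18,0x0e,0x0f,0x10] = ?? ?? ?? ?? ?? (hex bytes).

MEM[0x05,0x18,0x0e,0x0f,0x10] = 06 bb 6b 06 b2

  after D0: wrote 4B at 0x00 = 9b871351
  after D1: wrote 2B at 0x06 = 036b
  after D2: wrote 7B at 0x0c = 1c036b06b2c166
  after D3: wrote 6B at 0x01 = 661c036b06b2
query mem[0x05]=0x06, mem[0x18]=0xbb, mem[0x0e]=0x6b, mem[0x0f]=0x06, mem[0x10]=0xb2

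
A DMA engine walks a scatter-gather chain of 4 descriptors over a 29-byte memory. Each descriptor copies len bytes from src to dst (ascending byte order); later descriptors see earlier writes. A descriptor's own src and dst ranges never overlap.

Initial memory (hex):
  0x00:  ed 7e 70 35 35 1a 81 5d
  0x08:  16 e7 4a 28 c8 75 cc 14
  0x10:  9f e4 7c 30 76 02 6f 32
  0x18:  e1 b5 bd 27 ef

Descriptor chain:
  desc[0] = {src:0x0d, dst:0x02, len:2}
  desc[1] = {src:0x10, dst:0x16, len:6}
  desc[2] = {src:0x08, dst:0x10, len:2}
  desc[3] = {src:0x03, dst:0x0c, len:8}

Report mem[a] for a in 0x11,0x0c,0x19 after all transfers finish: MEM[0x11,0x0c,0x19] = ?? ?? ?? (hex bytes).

MEM[0x11,0x0c,0x19] = 16 cc 30

[0] 0x0d->0x02 len=2 : 75 cc
[1] 0x10->0x16 len=6 : 9f e4 7c 30 76 02
[2] 0x08->0x10 len=2 : 16 e7
[3] 0x03->0x0c len=8 : cc 35 1a 81 5d 16 e7 4a
query mem[0x11]=0x16, mem[0x0c]=0xcc, mem[0x19]=0x30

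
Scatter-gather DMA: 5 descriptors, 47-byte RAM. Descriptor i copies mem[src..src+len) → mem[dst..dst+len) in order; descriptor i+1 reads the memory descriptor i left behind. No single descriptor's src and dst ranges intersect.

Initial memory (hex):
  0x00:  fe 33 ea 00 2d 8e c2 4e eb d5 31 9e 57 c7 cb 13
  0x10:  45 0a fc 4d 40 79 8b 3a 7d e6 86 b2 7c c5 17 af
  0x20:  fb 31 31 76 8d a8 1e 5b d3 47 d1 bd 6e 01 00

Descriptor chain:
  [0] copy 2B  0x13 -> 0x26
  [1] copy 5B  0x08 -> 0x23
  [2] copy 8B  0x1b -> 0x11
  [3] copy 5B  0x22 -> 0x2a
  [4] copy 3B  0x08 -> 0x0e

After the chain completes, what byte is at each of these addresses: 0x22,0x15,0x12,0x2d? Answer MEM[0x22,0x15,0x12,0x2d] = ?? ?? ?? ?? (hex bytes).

MEM[0x22,0x15,0x12,0x2d] = 31 af 7c 31

[0] 0x13->0x26 len=2 : 4d 40
[1] 0x08->0x23 len=5 : eb d5 31 9e 57
[2] 0x1b->0x11 len=8 : b2 7c c5 17 af fb 31 31
[3] 0x22->0x2a len=5 : 31 eb d5 31 9e
[4] 0x08->0x0e len=3 : eb d5 31
query mem[0x22]=0x31, mem[0x15]=0xaf, mem[0x12]=0x7c, mem[0x2d]=0x31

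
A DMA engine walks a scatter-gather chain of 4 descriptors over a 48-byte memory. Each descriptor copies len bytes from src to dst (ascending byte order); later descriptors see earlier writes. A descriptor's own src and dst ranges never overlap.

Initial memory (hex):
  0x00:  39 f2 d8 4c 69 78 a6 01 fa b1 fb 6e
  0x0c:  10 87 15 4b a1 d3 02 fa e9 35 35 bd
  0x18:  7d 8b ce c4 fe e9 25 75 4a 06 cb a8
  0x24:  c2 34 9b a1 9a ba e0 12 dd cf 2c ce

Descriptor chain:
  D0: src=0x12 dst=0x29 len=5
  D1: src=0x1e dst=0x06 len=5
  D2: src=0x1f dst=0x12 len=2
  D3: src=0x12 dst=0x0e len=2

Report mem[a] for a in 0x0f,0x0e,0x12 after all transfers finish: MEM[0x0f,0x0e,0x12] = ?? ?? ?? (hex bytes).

#0 dst[0x29+5] := {0x02,0xfa,0xe9,0x35,0x35}
#1 dst[0x06+5] := {0x25,0x75,0x4a,0x06,0xcb}
#2 dst[0x12+2] := {0x75,0x4a}
#3 dst[0x0e+2] := {0x75,0x4a}
query mem[0x0f]=0x4a, mem[0x0e]=0x75, mem[0x12]=0x75

MEM[0x0f,0x0e,0x12] = 4a 75 75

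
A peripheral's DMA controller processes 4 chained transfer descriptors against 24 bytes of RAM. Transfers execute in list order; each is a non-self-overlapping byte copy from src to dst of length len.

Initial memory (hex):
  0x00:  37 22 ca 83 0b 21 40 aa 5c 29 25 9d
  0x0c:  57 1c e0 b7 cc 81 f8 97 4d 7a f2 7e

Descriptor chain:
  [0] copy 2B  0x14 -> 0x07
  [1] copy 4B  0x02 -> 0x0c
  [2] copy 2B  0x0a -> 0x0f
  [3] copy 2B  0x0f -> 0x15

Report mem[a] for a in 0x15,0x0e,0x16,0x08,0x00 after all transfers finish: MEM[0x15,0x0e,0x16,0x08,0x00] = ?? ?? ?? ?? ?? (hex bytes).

[0] 0x14->0x07 len=2 : 4d 7a
[1] 0x02->0x0c len=4 : ca 83 0b 21
[2] 0x0a->0x0f len=2 : 25 9d
[3] 0x0f->0x15 len=2 : 25 9d
query mem[0x15]=0x25, mem[0x0e]=0x0b, mem[0x16]=0x9d, mem[0x08]=0x7a, mem[0x00]=0x37

MEM[0x15,0x0e,0x16,0x08,0x00] = 25 0b 9d 7a 37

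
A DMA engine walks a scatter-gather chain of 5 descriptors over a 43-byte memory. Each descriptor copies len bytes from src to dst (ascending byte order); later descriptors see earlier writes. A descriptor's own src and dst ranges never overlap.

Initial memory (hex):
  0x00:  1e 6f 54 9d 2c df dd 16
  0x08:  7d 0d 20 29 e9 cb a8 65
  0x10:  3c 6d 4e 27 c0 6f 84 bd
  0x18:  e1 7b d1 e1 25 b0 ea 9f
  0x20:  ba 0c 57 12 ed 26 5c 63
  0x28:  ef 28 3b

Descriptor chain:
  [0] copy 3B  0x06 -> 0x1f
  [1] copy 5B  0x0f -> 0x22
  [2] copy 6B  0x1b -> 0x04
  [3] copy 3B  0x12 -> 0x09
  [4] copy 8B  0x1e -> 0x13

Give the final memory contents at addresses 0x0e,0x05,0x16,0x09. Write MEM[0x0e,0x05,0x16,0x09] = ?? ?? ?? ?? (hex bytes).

D0: mem[0x1f..0x21] <- [dd 16 7d]
D1: mem[0x22..0x26] <- [65 3c 6d 4e 27]
D2: mem[0x04..0x09] <- [e1 25 b0 ea dd 16]
D3: mem[0x09..0x0b] <- [4e 27 c0]
D4: mem[0x13..0x1a] <- [ea dd 16 7d 65 3c 6d 4e]
query mem[0x0e]=0xa8, mem[0x05]=0x25, mem[0x16]=0x7d, mem[0x09]=0x4e

MEM[0x0e,0x05,0x16,0x09] = a8 25 7d 4e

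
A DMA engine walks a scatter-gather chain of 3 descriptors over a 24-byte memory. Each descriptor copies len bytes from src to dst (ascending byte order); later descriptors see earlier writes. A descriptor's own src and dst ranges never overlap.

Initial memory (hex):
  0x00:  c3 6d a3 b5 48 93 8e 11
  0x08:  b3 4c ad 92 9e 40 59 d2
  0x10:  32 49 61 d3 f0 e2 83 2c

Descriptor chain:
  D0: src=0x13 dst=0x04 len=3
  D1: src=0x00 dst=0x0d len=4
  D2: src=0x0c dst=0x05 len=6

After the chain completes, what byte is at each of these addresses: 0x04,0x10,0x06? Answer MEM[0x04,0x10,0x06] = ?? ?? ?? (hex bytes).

D0: mem[0x04..0x06] <- [d3 f0 e2]
D1: mem[0x0d..0x10] <- [c3 6d a3 b5]
D2: mem[0x05..0x0a] <- [9e c3 6d a3 b5 49]
query mem[0x04]=0xd3, mem[0x10]=0xb5, mem[0x06]=0xc3

MEM[0x04,0x10,0x06] = d3 b5 c3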